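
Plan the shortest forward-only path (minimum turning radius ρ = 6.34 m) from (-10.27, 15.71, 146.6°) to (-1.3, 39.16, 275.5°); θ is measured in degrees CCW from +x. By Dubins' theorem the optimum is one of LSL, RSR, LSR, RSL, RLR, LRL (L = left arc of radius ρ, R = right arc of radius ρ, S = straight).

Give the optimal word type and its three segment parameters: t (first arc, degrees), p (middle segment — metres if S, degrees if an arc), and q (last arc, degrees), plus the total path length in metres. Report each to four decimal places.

RSR: t = 53.8894°, p = 17.5691 m, q = 177.2106°, L = 43.1412 m

Let ψ = atan2(Δy, Δx) = atan2(23.45, 8.97) = 69.0673° be the start→goal bearing.
Normalize: d = |goal − start| / ρ = 25.107039/6.34 = 3.960101, α = (θ_start − ψ) mod 360° = 77.5327° = 1.353200 rad, β = (θ_goal − ψ) mod 360° = 206.4327° = 3.602929 rad.
Common terms: sin α = 0.976419, cos α = 0.215883, sin β = -0.445146, cos β = -0.895458, cos(α−β) = -0.627963, d² = 15.682398. Work in radians in the unit-radius frame; every candidate has L = ρ·(t + p + q).
LSL: p² = 2 + d² − 2cos(α−β) + 2d(sin α − sin β) = 30.197404; p = √p² = 5.495216; φ = atan2(cos β − cos α, d + sin α − sin β) = -0.203643 rad; t = (φ − α) mod 2π = 4.726343 rad, q = (β − φ) mod 2π = 3.806572 rad → L = 6.34·(4.726343 + 5.495216 + 3.806572) = 6.34·14.028131 = 88.938351 m
RSR: p² = 2 + d² − 2cos(α−β) + 2d(sin β − sin α) = 7.679245; p = √p² = 2.771145; φ = atan2(cos α − cos β, d − sin α + sin β) = 0.412652 rad; t = (α − φ) mod 2π = 0.940548 rad, q = (φ − β) mod 2π = 3.092908 rad → L = 6.34·(0.940548 + 2.771145 + 3.092908) = 6.34·6.804601 = 43.141170 m
LSR: p² = d² − 2 + 2cos(α−β) + 2d(sin α + sin β) = 16.634266; p = √p² = 4.078513; φ = atan2(−cos α − cos β, d + sin α + sin β) − atan2(−2, p) = 0.606086 rad; t = (φ − α) mod 2π = 5.536071 rad, q = (φ − β) mod 2π = 3.286341 rad → L = 6.34·(5.536071 + 4.078513 + 3.286341) = 6.34·12.900925 = 81.791864 m
RSL: p² = d² − 2 + 2cos(α−β) − 2d(sin α + sin β) = 8.218678; p = √p² = 2.866824; φ = atan2(cos α + cos β, d − sin α − sin β) − atan2(2, p) = -0.804797 rad; t = (α − φ) mod 2π = 2.157997 rad, q = (β − φ) mod 2π = 4.407726 rad → L = 6.34·(2.157997 + 2.866824 + 4.407726) = 6.34·9.432547 = 59.802346 m
RLR: c = (6 − d² + 2cos(α−β) + 2d(sin α − sin β))/8 = 0.040094; p = 2π − arccos c = 4.752494 rad; φ = atan2(cos α − cos β, d − sin α + sin β) = 0.412652 rad; t = (α − φ + p/2) mod 2π = 3.316795 rad, q = (α − β − t + p) mod 2π = 5.469155 rad → L = 6.34·(3.316795 + 4.752494 + 5.469155) = 6.34·13.538444 = 85.833736 m
LRL: c = (6 − d² + 2cos(α−β) − 2d(sin α − sin β))/8 = -2.774675, |c| > 1 → infeasible
Shortest: RSR with L = 43.141170 m ≈ 43.1412 m
Convert RSR to answer units (arcs ×180/π): t = 0.940548·180/π = 53.8894°, p = ρ·p = 6.34·2.771145 = 17.5691 m, q = 3.092908·180/π = 177.2106°, L = 43.1412 m.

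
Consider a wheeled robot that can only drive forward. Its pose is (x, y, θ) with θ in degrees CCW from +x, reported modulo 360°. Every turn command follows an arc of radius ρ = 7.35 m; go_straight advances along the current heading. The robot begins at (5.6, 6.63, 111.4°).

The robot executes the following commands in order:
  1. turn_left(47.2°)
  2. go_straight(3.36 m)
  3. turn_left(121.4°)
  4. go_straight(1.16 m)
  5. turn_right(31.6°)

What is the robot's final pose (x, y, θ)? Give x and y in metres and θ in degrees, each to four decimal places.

set_pose: (x, y, θ) = (5.6000, 6.6300, 111.4000°), ρ = 7.35
turn_left(47.2°): centre at ρ to the left, rotate +47.2° → (1.4386, 10.7914, 158.6000°)
go_straight(3.36): x += 3.36·cos θ, y += 3.36·sin θ → (-1.6898, 12.0174, 158.6000°)
turn_left(121.4°): centre at ρ to the left, rotate +121.4° → (-11.6099, 3.8978, 280.0000°)
go_straight(1.16): x += 1.16·cos θ, y += 1.16·sin θ → (-11.4085, 2.7555, 280.0000°)
turn_right(31.6°): centre at ρ to the right, rotate −31.6° → (-11.8130, -1.2266, 248.4000°)

(-11.8130, -1.2266, 248.4000°)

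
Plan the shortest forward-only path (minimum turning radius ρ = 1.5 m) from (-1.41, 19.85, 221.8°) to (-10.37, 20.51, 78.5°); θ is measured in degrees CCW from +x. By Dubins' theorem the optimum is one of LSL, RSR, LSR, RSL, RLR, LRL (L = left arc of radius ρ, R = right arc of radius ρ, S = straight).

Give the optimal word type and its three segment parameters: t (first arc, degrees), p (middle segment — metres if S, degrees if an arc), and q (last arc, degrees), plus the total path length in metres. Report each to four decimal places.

RSR: t = 35.1450°, p = 6.5343 m, q = 108.1550°, L = 10.2859 m

Let ψ = atan2(Δy, Δx) = atan2(0.66, -8.96) = 175.7872° be the start→goal bearing.
Normalize: d = |goal − start| / ρ = 8.984275/1.5 = 5.989517, α = (θ_start − ψ) mod 360° = 46.0128° = 0.803076 rad, β = (θ_goal − ψ) mod 360° = 262.7128° = 4.585204 rad.
Common terms: sin α = 0.719495, cos α = 0.694497, sin β = -0.991923, cos β = -0.126842, cos(α−β) = -0.801776, d² = 35.874311. Work in radians in the unit-radius frame; every candidate has L = ρ·(t + p + q).
LSL: p² = 2 + d² − 2cos(α−β) + 2d(sin α − sin β) = 59.979000; p = √p² = 7.744611; φ = atan2(cos β − cos α, d + sin α − sin β) = -0.106253 rad; t = (φ − α) mod 2π = 5.373857 rad, q = (β − φ) mod 2π = 4.691457 rad → L = 1.5·(5.373857 + 7.744611 + 4.691457) = 1.5·17.809925 = 26.714887 m
RSR: p² = 2 + d² − 2cos(α−β) + 2d(sin β − sin α) = 18.976725; p = √p² = 4.356228; φ = atan2(cos α − cos β, d − sin α + sin β) = 0.189679 rad; t = (α − φ) mod 2π = 0.613396 rad, q = (φ − β) mod 2π = 1.887660 rad → L = 1.5·(0.613396 + 4.356228 + 1.887660) = 1.5·6.857285 = 10.285928 m
LSR: p² = d² − 2 + 2cos(α−β) + 2d(sin α + sin β) = 29.007342; p = √p² = 5.385846; φ = atan2(−cos α − cos β, d + sin α + sin β) − atan2(−2, p) = 0.256595 rad; t = (φ − α) mod 2π = 5.736705 rad, q = (φ − β) mod 2π = 1.954576 rad → L = 1.5·(5.736705 + 5.385846 + 1.954576) = 1.5·13.077127 = 19.615691 m
RSL: p² = d² − 2 + 2cos(α−β) − 2d(sin α + sin β) = 35.534177; p = √p² = 5.961055; φ = atan2(cos α + cos β, d − sin α − sin β) − atan2(2, p) = -0.233305 rad; t = (α − φ) mod 2π = 1.036380 rad, q = (β − φ) mod 2π = 4.818509 rad → L = 1.5·(1.036380 + 5.961055 + 4.818509) = 1.5·11.815944 = 17.723916 m
RLR: c = (6 − d² + 2cos(α−β) + 2d(sin α − sin β))/8 = -1.372091, |c| > 1 → infeasible
LRL: c = (6 − d² + 2cos(α−β) − 2d(sin α − sin β))/8 = -6.497375, |c| > 1 → infeasible
Shortest: RSR with L = 10.285928 m ≈ 10.2859 m
Convert RSR to answer units (arcs ×180/π): t = 0.613396·180/π = 35.1450°, p = ρ·p = 1.5·4.356228 = 6.5343 m, q = 1.887660·180/π = 108.1550°, L = 10.2859 m.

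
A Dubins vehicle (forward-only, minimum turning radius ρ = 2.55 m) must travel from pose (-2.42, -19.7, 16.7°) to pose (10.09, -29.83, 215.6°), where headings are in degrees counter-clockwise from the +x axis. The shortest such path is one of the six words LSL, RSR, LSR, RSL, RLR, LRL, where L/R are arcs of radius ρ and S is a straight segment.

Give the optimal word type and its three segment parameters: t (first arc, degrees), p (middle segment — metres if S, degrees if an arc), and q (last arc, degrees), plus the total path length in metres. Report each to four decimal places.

Let ψ = atan2(Δy, Δx) = atan2(-10.13, 12.51) = -38.9989° be the start→goal bearing.
Normalize: d = |goal − start| / ρ = 16.097112/2.55 = 6.312593, α = (θ_start − ψ) mod 360° = 55.6989° = 0.972129 rad, β = (θ_goal − ψ) mod 360° = 254.5989° = 4.443589 rad.
Common terms: sin α = 0.826087, cos α = 0.563542, sin β = -0.964090, cos β = -0.265575, cos(α−β) = -0.946085, d² = 39.848827. Work in radians in the unit-radius frame; every candidate has L = ρ·(t + p + q).
LSL: p² = 2 + d² − 2cos(α−β) + 2d(sin α − sin β) = 66.342324; p = √p² = 8.145080; φ = atan2(cos β − cos α, d + sin α − sin β) = -0.101970 rad; t = (φ − α) mod 2π = 5.209086 rad, q = (β − φ) mod 2π = 4.545559 rad → L = 2.55·(5.209086 + 8.145080 + 4.545559) = 2.55·17.899725 = 45.644299 m
RSR: p² = 2 + d² − 2cos(α−β) + 2d(sin β − sin α) = 21.139672; p = √p² = 4.597790; φ = atan2(cos α − cos β, d − sin α + sin β) = 0.181321 rad; t = (α − φ) mod 2π = 0.790808 rad, q = (φ − β) mod 2π = 2.020918 rad → L = 2.55·(0.790808 + 4.597790 + 2.020918) = 2.55·7.409515 = 18.894264 m
LSR: p² = d² − 2 + 2cos(α−β) + 2d(sin α + sin β) = 34.214345; p = √p² = 5.849303; φ = atan2(−cos α − cos β, d + sin α + sin β) − atan2(−2, p) = 0.281240 rad; t = (φ − α) mod 2π = 5.592296 rad, q = (φ − β) mod 2π = 2.120836 rad → L = 2.55·(5.592296 + 5.849303 + 2.120836) = 2.55·13.562435 = 34.584210 m
RSL: p² = d² − 2 + 2cos(α−β) − 2d(sin α + sin β) = 37.698968; p = √p² = 6.139949; φ = atan2(cos α + cos β, d − sin α − sin β) − atan2(2, p) = -0.268738 rad; t = (α − φ) mod 2π = 1.240867 rad, q = (β − φ) mod 2π = 4.712327 rad → L = 2.55·(1.240867 + 6.139949 + 4.712327) = 2.55·12.093142 = 30.837513 m
RLR: c = (6 − d² + 2cos(α−β) + 2d(sin α − sin β))/8 = -1.642459, |c| > 1 → infeasible
LRL: c = (6 − d² + 2cos(α−β) − 2d(sin α − sin β))/8 = -7.292791, |c| > 1 → infeasible
Shortest: RSR with L = 18.894264 m ≈ 18.8943 m
Convert RSR to answer units (arcs ×180/π): t = 0.790808·180/π = 45.3100°, p = ρ·p = 2.55·4.597790 = 11.7244 m, q = 2.020918·180/π = 115.7900°, L = 18.8943 m.

RSR: t = 45.3100°, p = 11.7244 m, q = 115.7900°, L = 18.8943 m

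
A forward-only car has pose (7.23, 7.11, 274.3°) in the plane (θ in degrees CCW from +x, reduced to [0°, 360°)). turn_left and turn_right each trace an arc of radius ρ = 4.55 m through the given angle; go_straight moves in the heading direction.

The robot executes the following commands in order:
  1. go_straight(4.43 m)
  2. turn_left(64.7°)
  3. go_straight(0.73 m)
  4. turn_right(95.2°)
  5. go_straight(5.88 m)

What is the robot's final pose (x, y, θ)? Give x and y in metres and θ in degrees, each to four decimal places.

(11.0062, -13.0083, 243.8000°)

set_pose: (x, y, θ) = (7.2300, 7.1100, 274.3000°), ρ = 4.55
go_straight(4.43): x += 4.43·cos θ, y += 4.43·sin θ → (7.5622, 2.6925, 274.3000°)
turn_left(64.7°): centre at ρ to the left, rotate +64.7° → (10.4688, -1.2142, 339.0000°)
go_straight(0.73): x += 0.73·cos θ, y += 0.73·sin θ → (11.1503, -1.4758, 339.0000°)
turn_right(95.2°): centre at ρ to the right, rotate −95.2° → (13.6022, -7.7324, 243.8000°)
go_straight(5.88): x += 5.88·cos θ, y += 5.88·sin θ → (11.0062, -13.0083, 243.8000°)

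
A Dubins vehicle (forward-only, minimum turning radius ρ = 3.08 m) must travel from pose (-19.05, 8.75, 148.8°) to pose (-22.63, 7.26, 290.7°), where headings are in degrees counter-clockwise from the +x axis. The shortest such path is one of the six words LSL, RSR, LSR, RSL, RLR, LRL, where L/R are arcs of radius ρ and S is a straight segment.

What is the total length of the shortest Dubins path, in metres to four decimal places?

20.0755 m

Let ψ = atan2(Δy, Δx) = atan2(-1.49, -3.58) = -157.4029° be the start→goal bearing.
Normalize: d = |goal − start| / ρ = 3.877693/3.08 = 1.258991, α = (θ_start − ψ) mod 360° = 306.2029° = 5.344248 rad, β = (θ_goal − ψ) mod 360° = 88.1029° = 1.537685 rad.
Common terms: sin α = -0.806931, cos α = 0.590646, sin β = 0.999452, cos β = 0.033105, cos(α−β) = -0.786935, d² = 1.585059. Work in radians in the unit-radius frame; every candidate has L = ρ·(t + p + q).
LSL: p² = 2 + d² − 2cos(α−β) + 2d(sin α − sin β) = 0.610489; p = √p² = 0.781338; φ = atan2(cos β − cos α, d + sin α − sin β) = -2.347009 rad; t = (φ − α) mod 2π = 4.875113 rad, q = (β − φ) mod 2π = 3.884694 rad → L = 3.08·(4.875113 + 0.781338 + 3.884694) = 3.08·9.541146 = 29.386729 m
RSR: p² = 2 + d² − 2cos(α−β) + 2d(sin β − sin α) = 9.707368; p = √p² = 3.115665; φ = atan2(cos α − cos β, d − sin α + sin β) = 0.179917 rad; t = (α − φ) mod 2π = 5.164331 rad, q = (φ − β) mod 2π = 4.925417 rad → L = 3.08·(5.164331 + 3.115665 + 4.925417) = 3.08·13.205413 = 40.672673 m
LSR: p² = d² − 2 + 2cos(α−β) + 2d(sin α + sin β) = -1.504047 < 0 → infeasible
RSL: p² = d² − 2 + 2cos(α−β) − 2d(sin α + sin β) = -2.473576 < 0 → infeasible
RLR: c = (6 − d² + 2cos(α−β) + 2d(sin α − sin β))/8 = -0.213421; p = 2π − arccos c = 4.497314 rad; φ = atan2(cos α − cos β, d − sin α + sin β) = 0.179917 rad; t = (α − φ + p/2) mod 2π = 1.129803 rad, q = (α − β − t + p) mod 2π = 0.890888 rad → L = 3.08·(1.129803 + 4.497314 + 0.890888) = 3.08·6.518005 = 20.075456 m
LRL: c = (6 − d² + 2cos(α−β) − 2d(sin α − sin β))/8 = 0.923689; p = 2π − arccos c = 5.889988 rad; φ = atan2(cos β − cos α, d + sin α − sin β) = -2.347009 rad; t = (φ − α + p/2) mod 2π = 1.536922 rad, q = (β − α − t + p) mod 2π = 0.546503 rad → L = 3.08·(1.536922 + 5.889988 + 0.546503) = 3.08·7.973413 = 24.558113 m
Shortest: RLR with L = 20.075456 m ≈ 20.0755 m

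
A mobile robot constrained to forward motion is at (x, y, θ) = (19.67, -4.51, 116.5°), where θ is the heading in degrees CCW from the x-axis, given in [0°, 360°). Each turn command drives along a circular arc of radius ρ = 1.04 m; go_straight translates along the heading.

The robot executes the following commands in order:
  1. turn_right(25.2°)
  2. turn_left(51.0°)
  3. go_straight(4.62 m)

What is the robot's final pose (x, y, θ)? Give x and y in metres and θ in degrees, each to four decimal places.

set_pose: (x, y, θ) = (19.6700, -4.5100, 116.5000°), ρ = 1.04
turn_right(25.2°): centre at ρ to the right, rotate −25.2° → (19.5610, -4.0695, 91.3000°)
turn_left(51.0°): centre at ρ to the left, rotate +51.0° → (19.1573, -3.2703, 142.3000°)
go_straight(4.62): x += 4.62·cos θ, y += 4.62·sin θ → (15.5018, -0.4450, 142.3000°)

(15.5018, -0.4450, 142.3000°)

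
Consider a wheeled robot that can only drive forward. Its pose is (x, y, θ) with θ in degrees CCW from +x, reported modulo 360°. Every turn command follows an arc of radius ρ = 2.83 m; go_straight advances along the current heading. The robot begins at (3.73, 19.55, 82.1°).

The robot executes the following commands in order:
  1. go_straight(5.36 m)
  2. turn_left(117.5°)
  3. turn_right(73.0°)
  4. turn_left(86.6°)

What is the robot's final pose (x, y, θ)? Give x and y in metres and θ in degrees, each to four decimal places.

set_pose: (x, y, θ) = (3.7300, 19.5500, 82.1000°), ρ = 2.83
go_straight(5.36): x += 5.36·cos θ, y += 5.36·sin θ → (4.4667, 24.8591, 82.1000°)
turn_left(117.5°): centre at ρ to the left, rotate +117.5° → (0.7142, 27.9141, 199.6000°)
turn_right(73.0°): centre at ρ to the right, rotate −73.0° → (-2.5071, 28.8928, 126.6000°)
turn_left(86.6°): centre at ρ to the left, rotate +86.6° → (-6.3286, 29.5736, 213.2000°)

(-6.3286, 29.5736, 213.2000°)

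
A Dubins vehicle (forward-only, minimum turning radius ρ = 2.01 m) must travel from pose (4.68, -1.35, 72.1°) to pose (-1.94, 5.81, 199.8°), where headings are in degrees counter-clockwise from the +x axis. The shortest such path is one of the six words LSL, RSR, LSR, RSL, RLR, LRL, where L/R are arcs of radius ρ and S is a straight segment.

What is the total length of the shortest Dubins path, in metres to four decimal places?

10.6316 m

Let ψ = atan2(Δy, Δx) = atan2(7.16, -6.62) = 132.7559° be the start→goal bearing.
Normalize: d = |goal − start| / ρ = 9.751410/2.01 = 4.851448, α = (θ_start − ψ) mod 360° = 299.3441° = 5.224540 rad, β = (θ_goal − ψ) mod 360° = 67.0441° = 1.170141 rad.
Common terms: sin α = -0.871692, cos α = 0.490054, sin β = 0.920805, cos β = 0.390022, cos(α−β) = -0.611527, d² = 23.536546. Work in radians in the unit-radius frame; every candidate has L = ρ·(t + p + q).
LSL: p² = 2 + d² − 2cos(α−β) + 2d(sin α − sin β) = 9.367183; p = √p² = 3.060585; φ = atan2(cos β − cos α, d + sin α − sin β) = -0.032690 rad; t = (φ − α) mod 2π = 1.025955 rad, q = (β − φ) mod 2π = 1.202830 rad → L = 2.01·(1.025955 + 3.060585 + 1.202830) = 2.01·5.289371 = 10.631635 m
RSR: p² = 2 + d² − 2cos(α−β) + 2d(sin β − sin α) = 44.152018; p = √p² = 6.644698; φ = atan2(cos α − cos β, d − sin α + sin β) = 0.015055 rad; t = (α − φ) mod 2π = 5.209485 rad, q = (φ − β) mod 2π = 5.128100 rad → L = 2.01·(5.209485 + 6.644698 + 5.128100) = 2.01·16.982284 = 34.134390 m
LSR: p² = d² − 2 + 2cos(α−β) + 2d(sin α + sin β) = 20.790032; p = √p² = 4.559609; φ = atan2(−cos α − cos β, d + sin α + sin β) − atan2(−2, p) = 0.235669 rad; t = (φ − α) mod 2π = 1.294314 rad, q = (φ − β) mod 2π = 5.348714 rad → L = 2.01·(1.294314 + 4.559609 + 5.348714) = 2.01·11.202637 = 22.517300 m
RSL: p² = d² − 2 + 2cos(α−β) − 2d(sin α + sin β) = 19.836952; p = √p² = 4.453869; φ = atan2(cos α + cos β, d − sin α − sin β) − atan2(2, p) = -0.240813 rad; t = (α − φ) mod 2π = 5.465353 rad, q = (β − φ) mod 2π = 1.410953 rad → L = 2.01·(5.465353 + 4.453869 + 1.410953) = 2.01·11.330176 = 22.773654 m
RLR: c = (6 − d² + 2cos(α−β) + 2d(sin α − sin β))/8 = -4.519002, |c| > 1 → infeasible
LRL: c = (6 − d² + 2cos(α−β) − 2d(sin α − sin β))/8 = -0.170898; p = 2π − arccos c = 4.540648 rad; φ = atan2(cos β − cos α, d + sin α − sin β) = -0.032690 rad; t = (φ − α + p/2) mod 2π = 3.296279 rad, q = (β − α − t + p) mod 2π = 3.473154 rad → L = 2.01·(3.296279 + 4.540648 + 3.473154) = 2.01·11.310082 = 22.733264 m
Shortest: LSL with L = 10.631635 m ≈ 10.6316 m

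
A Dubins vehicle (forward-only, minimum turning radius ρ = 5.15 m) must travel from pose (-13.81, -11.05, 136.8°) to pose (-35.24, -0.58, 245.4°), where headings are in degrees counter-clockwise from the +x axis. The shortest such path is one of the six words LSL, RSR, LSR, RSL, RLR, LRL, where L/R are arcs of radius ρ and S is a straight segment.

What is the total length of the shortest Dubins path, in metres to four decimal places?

Let ψ = atan2(Δy, Δx) = atan2(10.47, -21.43) = 153.9614° be the start→goal bearing.
Normalize: d = |goal − start| / ρ = 23.850908/5.15 = 4.631244, α = (θ_start − ψ) mod 360° = 342.8386° = 5.983663 rad, β = (θ_goal − ψ) mod 360° = 91.4386° = 1.595905 rad.
Common terms: sin α = -0.295064, cos α = 0.955478, sin β = 0.999685, cos β = -0.025106, cos(α−β) = -0.318959, d² = 21.448423. Work in radians in the unit-radius frame; every candidate has L = ρ·(t + p + q).
LSL: p² = 2 + d² − 2cos(α−β) + 2d(sin α − sin β) = 12.093746; p = √p² = 3.477606; φ = atan2(cos β − cos α, d + sin α − sin β) = -0.285848 rad; t = (φ − α) mod 2π = 0.013675 rad, q = (β − φ) mod 2π = 1.881753 rad → L = 5.15·(0.013675 + 3.477606 + 1.881753) = 5.15·5.373034 = 27.671125 m
RSR: p² = 2 + d² − 2cos(α−β) + 2d(sin β − sin α) = 36.078937; p = √p² = 6.006574; φ = atan2(cos α − cos β, d − sin α + sin β) = 0.163986 rad; t = (α − φ) mod 2π = 5.819677 rad, q = (φ − β) mod 2π = 4.851266 rad → L = 5.15·(5.819677 + 6.006574 + 4.851266) = 5.15·16.677518 = 85.889215 m
LSR: p² = d² − 2 + 2cos(α−β) + 2d(sin α + sin β) = 25.337047; p = √p² = 5.033592; φ = atan2(−cos α − cos β, d + sin α + sin β) − atan2(−2, p) = 0.205577 rad; t = (φ − α) mod 2π = 0.505099 rad, q = (φ − β) mod 2π = 4.892857 rad → L = 5.15·(0.505099 + 5.033592 + 4.892857) = 5.15·10.431548 = 53.722471 m
RSL: p² = d² − 2 + 2cos(α−β) − 2d(sin α + sin β) = 12.283962; p = √p² = 3.504848; φ = atan2(cos α + cos β, d − sin α − sin β) − atan2(2, p) = -0.285901 rad; t = (α − φ) mod 2π = 6.269564 rad, q = (β − φ) mod 2π = 1.881806 rad → L = 5.15·(6.269564 + 3.504848 + 1.881806) = 5.15·11.656218 = 60.029525 m
RLR: c = (6 − d² + 2cos(α−β) + 2d(sin α − sin β))/8 = -3.509867, |c| > 1 → infeasible
LRL: c = (6 − d² + 2cos(α−β) − 2d(sin α − sin β))/8 = -0.511718; p = 2π − arccos c = 4.175205 rad; φ = atan2(cos β − cos α, d + sin α − sin β) = -0.285848 rad; t = (φ − α + p/2) mod 2π = 2.101277 rad, q = (β − α − t + p) mod 2π = 3.969356 rad → L = 5.15·(2.101277 + 4.175205 + 3.969356) = 5.15·10.245838 = 52.766067 m
Shortest: LSL with L = 27.671125 m ≈ 27.6711 m

27.6711 m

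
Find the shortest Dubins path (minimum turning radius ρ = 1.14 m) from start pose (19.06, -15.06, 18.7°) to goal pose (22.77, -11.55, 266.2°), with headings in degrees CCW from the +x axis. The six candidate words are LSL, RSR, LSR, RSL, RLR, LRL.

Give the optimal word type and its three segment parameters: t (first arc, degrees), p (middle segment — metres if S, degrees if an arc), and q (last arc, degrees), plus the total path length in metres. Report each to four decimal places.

Let ψ = atan2(Δy, Δx) = atan2(3.51, 3.71) = 43.4133° be the start→goal bearing.
Normalize: d = |goal − start| / ρ = 5.107269/1.14 = 4.480061, α = (θ_start − ψ) mod 360° = 335.2867° = 5.851857 rad, β = (θ_goal − ψ) mod 360° = 222.7867° = 3.888362 rad.
Common terms: sin α = -0.418077, cos α = 0.908411, sin β = -0.679271, cos β = -0.733887, cos(α−β) = -0.382683, d² = 20.070945. Work in radians in the unit-radius frame; every candidate has L = ρ·(t + p + q).
LSL: p² = 2 + d² − 2cos(α−β) + 2d(sin α − sin β) = 25.176642; p = √p² = 5.017633; φ = atan2(cos β − cos α, d + sin α − sin β) = -0.333451 rad; t = (φ − α) mod 2π = 0.097877 rad, q = (β − φ) mod 2π = 4.221813 rad → L = 1.14·(0.097877 + 5.017633 + 4.221813) = 1.14·9.337323 = 10.644548 m
RSR: p² = 2 + d² − 2cos(α−β) + 2d(sin β − sin α) = 20.495982; p = √p² = 4.527249; φ = atan2(cos α − cos β, d − sin α + sin β) = 0.371226 rad; t = (α − φ) mod 2π = 5.480631 rad, q = (φ − β) mod 2π = 2.766050 rad → L = 1.14·(5.480631 + 4.527249 + 2.766050) = 1.14·12.773930 = 14.562280 m
LSR: p² = d² − 2 + 2cos(α−β) + 2d(sin α + sin β) = 7.473199; p = √p² = 2.733715; φ = atan2(−cos α − cos β, d + sin α + sin β) − atan2(−2, p) = 0.580077 rad; t = (φ − α) mod 2π = 1.011405 rad, q = (φ − β) mod 2π = 2.974900 rad → L = 1.14·(1.011405 + 2.733715 + 2.974900) = 1.14·6.720020 = 7.660823 m
RSL: p² = d² − 2 + 2cos(α−β) − 2d(sin α + sin β) = 27.137957; p = √p² = 5.209410; φ = atan2(cos α + cos β, d − sin α − sin β) − atan2(2, p) = -0.335287 rad; t = (α − φ) mod 2π = 6.187145 rad, q = (β − φ) mod 2π = 4.223649 rad → L = 1.14·(6.187145 + 5.209410 + 4.223649) = 1.14·15.620205 = 17.807033 m
RLR: c = (6 − d² + 2cos(α−β) + 2d(sin α − sin β))/8 = -1.561998, |c| > 1 → infeasible
LRL: c = (6 − d² + 2cos(α−β) − 2d(sin α − sin β))/8 = -2.147080, |c| > 1 → infeasible
Shortest: LSR with L = 7.660823 m ≈ 7.6608 m
Convert LSR to answer units (arcs ×180/π): t = 1.011405·180/π = 57.9492°, p = ρ·p = 1.14·2.733715 = 3.1164 m, q = 2.974900·180/π = 170.4492°, L = 7.6608 m.

LSR: t = 57.9492°, p = 3.1164 m, q = 170.4492°, L = 7.6608 m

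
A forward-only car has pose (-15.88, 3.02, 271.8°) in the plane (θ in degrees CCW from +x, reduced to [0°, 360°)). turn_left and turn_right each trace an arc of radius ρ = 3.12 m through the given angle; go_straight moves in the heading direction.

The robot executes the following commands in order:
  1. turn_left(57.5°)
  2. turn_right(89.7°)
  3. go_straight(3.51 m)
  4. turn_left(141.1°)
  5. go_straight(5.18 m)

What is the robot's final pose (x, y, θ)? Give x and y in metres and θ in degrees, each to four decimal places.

set_pose: (x, y, θ) = (-15.8800, 3.0200, 271.8000°), ρ = 3.12
turn_left(57.5°): centre at ρ to the left, rotate +57.5° → (-14.3544, 0.4353, 329.3000°)
turn_right(89.7°): centre at ρ to the right, rotate −89.7° → (-13.2563, -3.8263, 239.6000°)
go_straight(3.51): x += 3.51·cos θ, y += 3.51·sin θ → (-15.0325, -6.8537, 239.6000°)
turn_left(141.1°): centre at ρ to the left, rotate +141.1° → (-11.2386, -11.3511, 380.7000° ≡ 20.7000°)
go_straight(5.18): x += 5.18·cos θ, y += 5.18·sin θ → (-6.3930, -9.5201, 20.7000°)

(-6.3930, -9.5201, 20.7000°)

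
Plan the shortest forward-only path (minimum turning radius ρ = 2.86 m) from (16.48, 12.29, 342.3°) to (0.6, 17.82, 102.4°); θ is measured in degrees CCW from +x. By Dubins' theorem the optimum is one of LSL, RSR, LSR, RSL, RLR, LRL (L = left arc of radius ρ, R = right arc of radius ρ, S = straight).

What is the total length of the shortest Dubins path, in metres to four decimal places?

Let ψ = atan2(Δy, Δx) = atan2(5.53, -15.88) = 160.8000° be the start→goal bearing.
Normalize: d = |goal − start| / ρ = 16.815329/2.86 = 5.879486, α = (θ_start − ψ) mod 360° = 181.5000° = 3.167773 rad, β = (θ_goal − ψ) mod 360° = 301.6000° = 5.263913 rad.
Common terms: sin α = -0.026177, cos α = -0.999657, sin β = -0.851727, cos β = 0.523986, cos(α−β) = -0.501511, d² = 34.568353. Work in radians in the unit-radius frame; every candidate has L = ρ·(t + p + q).
LSL: p² = 2 + d² − 2cos(α−β) + 2d(sin α − sin β) = 47.278994; p = √p² = 6.875972; φ = atan2(cos β − cos α, d + sin α − sin β) = 0.223444 rad; t = (φ − α) mod 2π = 3.338857 rad, q = (β − φ) mod 2π = 5.040469 rad → L = 2.86·(3.338857 + 6.875972 + 5.040469) = 2.86·15.255298 = 43.630152 m
RSR: p² = 2 + d² − 2cos(α−β) + 2d(sin β − sin α) = 27.863755; p = √p² = 5.278613; φ = atan2(cos α − cos β, d − sin α + sin β) = -0.292811 rad; t = (α − φ) mod 2π = 3.460583 rad, q = (φ − β) mod 2π = 0.726461 rad → L = 2.86·(3.460583 + 5.278613 + 0.726461) = 2.86·9.465658 = 27.071781 m
LSR: p² = d² − 2 + 2cos(α−β) + 2d(sin α + sin β) = 21.242085; p = √p² = 4.608914; φ = atan2(−cos α − cos β, d + sin α + sin β) − atan2(−2, p) = 0.504239 rad; t = (φ − α) mod 2π = 3.619652 rad, q = (φ − β) mod 2π = 1.523511 rad → L = 2.86·(3.619652 + 4.608914 + 1.523511) = 2.86·9.752077 = 27.890939 m
RSL: p² = d² − 2 + 2cos(α−β) − 2d(sin α + sin β) = 41.888578; p = √p² = 6.472139; φ = atan2(cos α + cos β, d − sin α − sin β) − atan2(2, p) = -0.369985 rad; t = (α − φ) mod 2π = 3.537758 rad, q = (β − φ) mod 2π = 5.633898 rad → L = 2.86·(3.537758 + 6.472139 + 5.633898) = 2.86·15.643795 = 44.741253 m
RLR: c = (6 − d² + 2cos(α−β) + 2d(sin α − sin β))/8 = -2.482969, |c| > 1 → infeasible
LRL: c = (6 − d² + 2cos(α−β) − 2d(sin α − sin β))/8 = -4.909874, |c| > 1 → infeasible
Shortest: RSR with L = 27.071781 m ≈ 27.0718 m

27.0718 m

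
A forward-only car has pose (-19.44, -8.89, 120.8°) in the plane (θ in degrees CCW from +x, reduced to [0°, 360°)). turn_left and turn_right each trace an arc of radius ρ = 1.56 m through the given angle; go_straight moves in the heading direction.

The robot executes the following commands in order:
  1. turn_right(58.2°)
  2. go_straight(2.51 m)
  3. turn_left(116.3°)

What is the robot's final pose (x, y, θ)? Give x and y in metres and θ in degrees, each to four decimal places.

(-19.6850, -2.8673, 178.9000°)

set_pose: (x, y, θ) = (-19.4400, -8.8900, 120.8000°), ρ = 1.56
turn_right(58.2°): centre at ρ to the right, rotate −58.2° → (-19.4850, -7.3733, 62.6000°)
go_straight(2.51): x += 2.51·cos θ, y += 2.51·sin θ → (-18.3299, -5.1449, 62.6000°)
turn_left(116.3°): centre at ρ to the left, rotate +116.3° → (-19.6850, -2.8673, 178.9000°)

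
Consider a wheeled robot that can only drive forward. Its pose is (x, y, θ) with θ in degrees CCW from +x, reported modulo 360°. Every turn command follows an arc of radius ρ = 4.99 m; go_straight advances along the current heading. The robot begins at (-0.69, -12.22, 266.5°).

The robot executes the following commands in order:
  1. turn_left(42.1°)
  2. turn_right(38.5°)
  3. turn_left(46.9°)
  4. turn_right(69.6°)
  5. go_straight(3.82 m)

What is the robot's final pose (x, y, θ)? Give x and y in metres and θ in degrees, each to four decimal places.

set_pose: (x, y, θ) = (-0.6900, -12.2200, 266.5000°), ρ = 4.99
turn_left(42.1°): centre at ρ to the left, rotate +42.1° → (0.3909, -15.6378, 308.6000°)
turn_right(38.5°): centre at ρ to the right, rotate −38.5° → (1.4811, -18.7422, 270.1000°)
turn_left(46.9°): centre at ρ to the left, rotate +46.9° → (3.0679, -22.3830, 317.0000°)
turn_right(69.6°): centre at ρ to the right, rotate −69.6° → (4.2716, -27.9501, 247.4000°)
go_straight(3.82): x += 3.82·cos θ, y += 3.82·sin θ → (2.8036, -31.4767, 247.4000°)

(2.8036, -31.4767, 247.4000°)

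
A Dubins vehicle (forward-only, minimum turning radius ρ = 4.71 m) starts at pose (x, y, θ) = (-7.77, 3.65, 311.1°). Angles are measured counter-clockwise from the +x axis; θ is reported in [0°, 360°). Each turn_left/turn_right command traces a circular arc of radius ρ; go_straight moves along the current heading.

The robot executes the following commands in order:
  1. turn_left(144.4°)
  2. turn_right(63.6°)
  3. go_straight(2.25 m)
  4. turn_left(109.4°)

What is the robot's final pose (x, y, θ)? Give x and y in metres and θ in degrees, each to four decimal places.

(5.0331, 20.5112, 141.3000°)

set_pose: (x, y, θ) = (-7.7700, 3.6500, 311.1000°), ρ = 4.71
turn_left(144.4°): centre at ρ to the left, rotate +144.4° → (0.4676, 7.1977, 455.5000° ≡ 95.5000°)
turn_right(63.6°): centre at ρ to the right, rotate −63.6° → (2.6670, 11.6478, 31.9000°)
go_straight(2.25): x += 2.25·cos θ, y += 2.25·sin θ → (4.5772, 12.8367, 31.9000°)
turn_left(109.4°): centre at ρ to the left, rotate +109.4° → (5.0331, 20.5112, 141.3000°)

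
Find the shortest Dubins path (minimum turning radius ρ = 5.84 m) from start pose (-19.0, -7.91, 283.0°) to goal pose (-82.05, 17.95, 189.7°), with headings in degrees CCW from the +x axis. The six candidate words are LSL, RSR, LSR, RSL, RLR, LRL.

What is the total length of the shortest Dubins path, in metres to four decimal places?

Let ψ = atan2(Δy, Δx) = atan2(25.86, -63.05) = 157.6990° be the start→goal bearing.
Normalize: d = |goal − start| / ρ = 68.147209/5.84 = 11.669043, α = (θ_start − ψ) mod 360° = 125.3010° = 2.186915 rad, β = (θ_goal − ψ) mod 360° = 32.0010° = 0.558523 rad.
Common terms: sin α = 0.816127, cos α = -0.577872, sin β = 0.529934, cos β = 0.848039, cos(α−β) = -0.057564, d² = 136.166556. Work in radians in the unit-radius frame; every candidate has L = ρ·(t + p + q).
LSL: p² = 2 + d² − 2cos(α−β) + 2d(sin α − sin β) = 144.960880; p = √p² = 12.039970; φ = atan2(cos β − cos α, d + sin α − sin β) = 0.118710 rad; t = (φ − α) mod 2π = 4.214980 rad, q = (β − φ) mod 2π = 0.439813 rad → L = 5.84·(4.214980 + 12.039970 + 0.439813) = 5.84·16.694763 = 97.497417 m
RSR: p² = 2 + d² − 2cos(α−β) + 2d(sin β − sin α) = 131.602489; p = √p² = 11.471813; φ = atan2(cos α − cos β, d − sin α + sin β) = -0.124619 rad; t = (α − φ) mod 2π = 2.311535 rad, q = (φ − β) mod 2π = 5.600043 rad → L = 5.84·(2.311535 + 11.471813 + 5.600043) = 5.84·19.383390 = 113.198999 m
LSR: p² = d² − 2 + 2cos(α−β) + 2d(sin α + sin β) = 165.465930; p = √p² = 12.863356; φ = atan2(−cos α − cos β, d + sin α + sin β) − atan2(−2, p) = 0.133490 rad; t = (φ − α) mod 2π = 4.229760 rad, q = (φ − β) mod 2π = 5.858153 rad → L = 5.84·(4.229760 + 12.863356 + 5.858153) = 5.84·22.951269 = 134.035412 m
RSL: p² = d² − 2 + 2cos(α−β) − 2d(sin α + sin β) = 102.636926; p = √p² = 10.130988; φ = atan2(cos α + cos β, d − sin α − sin β) − atan2(2, p) = -0.168742 rad; t = (α − φ) mod 2π = 2.355658 rad, q = (β − φ) mod 2π = 0.727266 rad → L = 5.84·(2.355658 + 10.130988 + 0.727266) = 5.84·13.213912 = 77.169246 m
RLR: c = (6 − d² + 2cos(α−β) + 2d(sin α − sin β))/8 = -15.450311, |c| > 1 → infeasible
LRL: c = (6 − d² + 2cos(α−β) − 2d(sin α − sin β))/8 = -17.120110, |c| > 1 → infeasible
Shortest: RSL with L = 77.169246 m ≈ 77.1692 m

77.1692 m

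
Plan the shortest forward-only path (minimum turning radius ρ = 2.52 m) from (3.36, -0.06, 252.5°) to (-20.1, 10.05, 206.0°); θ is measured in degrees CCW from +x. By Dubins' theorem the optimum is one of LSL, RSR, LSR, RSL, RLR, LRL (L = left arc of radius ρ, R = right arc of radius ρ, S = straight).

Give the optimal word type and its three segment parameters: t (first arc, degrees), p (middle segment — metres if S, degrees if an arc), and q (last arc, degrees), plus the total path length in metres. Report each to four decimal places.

Let ψ = atan2(Δy, Δx) = atan2(10.11, -23.46) = 156.6866° be the start→goal bearing.
Normalize: d = |goal − start| / ρ = 25.545718/2.52 = 10.137190, α = (θ_start − ψ) mod 360° = 95.8134° = 1.672260 rad, β = (θ_goal − ψ) mod 360° = 49.3134° = 0.860682 rad.
Common terms: sin α = 0.994857, cos α = -0.101290, sin β = 0.758287, cos β = 0.651920, cos(α−β) = 0.688355, d² = 102.762613. Work in radians in the unit-radius frame; every candidate has L = ρ·(t + p + q).
LSL: p² = 2 + d² − 2cos(α−β) + 2d(sin α − sin β) = 108.182206; p = √p² = 10.401068; φ = atan2(cos β − cos α, d + sin α − sin β) = 0.072480 rad; t = (φ − α) mod 2π = 4.683405 rad, q = (β − φ) mod 2π = 0.788202 rad → L = 2.52·(4.683405 + 10.401068 + 0.788202) = 2.52·15.872675 = 39.999140 m
RSR: p² = 2 + d² − 2cos(α−β) + 2d(sin β − sin α) = 98.589602; p = √p² = 9.929230; φ = atan2(cos α − cos β, d − sin α + sin β) = -0.075931 rad; t = (α − φ) mod 2π = 1.748191 rad, q = (φ − β) mod 2π = 5.346572 rad → L = 2.52·(1.748191 + 9.929230 + 5.346572) = 2.52·17.023993 = 42.900463 m
LSR: p² = d² − 2 + 2cos(α−β) + 2d(sin α + sin β) = 137.683235; p = √p² = 11.733850; φ = atan2(−cos α − cos β, d + sin α + sin β) − atan2(−2, p) = 0.122549 rad; t = (φ − α) mod 2π = 4.733474 rad, q = (φ − β) mod 2π = 5.545052 rad → L = 2.52·(4.733474 + 11.733850 + 5.545052) = 2.52·22.012376 = 55.471187 m
RSL: p² = d² − 2 + 2cos(α−β) − 2d(sin α + sin β) = 66.595410; p = √p² = 8.160601; φ = atan2(cos α + cos β, d − sin α − sin β) − atan2(2, p) = -0.174761 rad; t = (α − φ) mod 2π = 1.847021 rad, q = (β − φ) mod 2π = 1.035443 rad → L = 2.52·(1.847021 + 8.160601 + 1.035443) = 2.52·11.043065 = 27.828524 m
RLR: c = (6 − d² + 2cos(α−β) + 2d(sin α − sin β))/8 = -11.323700, |c| > 1 → infeasible
LRL: c = (6 − d² + 2cos(α−β) − 2d(sin α − sin β))/8 = -12.522776, |c| > 1 → infeasible
Shortest: RSL with L = 27.828524 m ≈ 27.8285 m
Convert RSL to answer units (arcs ×180/π): t = 1.847021·180/π = 105.8265°, p = ρ·p = 2.52·8.160601 = 20.5647 m, q = 1.035443·180/π = 59.3265°, L = 27.8285 m.

RSL: t = 105.8265°, p = 20.5647 m, q = 59.3265°, L = 27.8285 m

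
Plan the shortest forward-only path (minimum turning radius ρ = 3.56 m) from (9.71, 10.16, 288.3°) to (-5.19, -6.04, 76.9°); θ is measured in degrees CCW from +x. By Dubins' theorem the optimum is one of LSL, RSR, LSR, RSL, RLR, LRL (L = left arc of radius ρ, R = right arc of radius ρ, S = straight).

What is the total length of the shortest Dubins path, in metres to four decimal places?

30.9482 m

Let ψ = atan2(Δy, Δx) = atan2(-16.20, -14.90) = -132.6064° be the start→goal bearing.
Normalize: d = |goal − start| / ρ = 22.010225/3.56 = 6.182647, α = (θ_start − ψ) mod 360° = 60.9064° = 1.063017 rad, β = (θ_goal − ψ) mod 360° = 209.5064° = 3.656576 rad.
Common terms: sin α = 0.873826, cos α = 0.486238, sin β = -0.492521, cos β = -0.870301, cos(α−β) = -0.853551, d² = 38.225129. Work in radians in the unit-radius frame; every candidate has L = ρ·(t + p + q).
LSL: p² = 2 + d² − 2cos(α−β) + 2d(sin α − sin β) = 58.827516; p = √p² = 7.669910; φ = atan2(cos β − cos α, d + sin α − sin β) = -0.177800 rad; t = (φ − α) mod 2π = 5.042368 rad, q = (β − φ) mod 2π = 3.834377 rad → L = 3.56·(5.042368 + 7.669910 + 3.834377) = 3.56·16.546654 = 58.906090 m
RSR: p² = 2 + d² − 2cos(α−β) + 2d(sin β − sin α) = 25.036946; p = √p² = 5.003693; φ = atan2(cos α − cos β, d − sin α + sin β) = 0.274543 rad; t = (α − φ) mod 2π = 0.788474 rad, q = (φ − β) mod 2π = 2.901152 rad → L = 3.56·(0.788474 + 5.003693 + 2.901152) = 3.56·8.693319 = 30.948216 m
LSR: p² = d² − 2 + 2cos(α−β) + 2d(sin α + sin β) = 39.232987; p = √p² = 6.263624; φ = atan2(−cos α − cos β, d + sin α + sin β) − atan2(−2, p) = 0.367516 rad; t = (φ − α) mod 2π = 5.587684 rad, q = (φ − β) mod 2π = 2.994125 rad → L = 3.56·(5.587684 + 6.263624 + 2.994125) = 3.56·14.845433 = 52.849740 m
RSL: p² = d² − 2 + 2cos(α−β) − 2d(sin α + sin β) = 29.803069; p = √p² = 5.459219; φ = atan2(cos α + cos β, d − sin α − sin β) − atan2(2, p) = -0.417274 rad; t = (α − φ) mod 2π = 1.480291 rad, q = (β − φ) mod 2π = 4.073850 rad → L = 3.56·(1.480291 + 5.459219 + 4.073850) = 3.56·11.013360 = 39.207563 m
RLR: c = (6 − d² + 2cos(α−β) + 2d(sin α − sin β))/8 = -2.129618, |c| > 1 → infeasible
LRL: c = (6 − d² + 2cos(α−β) − 2d(sin α − sin β))/8 = -6.353440, |c| > 1 → infeasible
Shortest: RSR with L = 30.948216 m ≈ 30.9482 m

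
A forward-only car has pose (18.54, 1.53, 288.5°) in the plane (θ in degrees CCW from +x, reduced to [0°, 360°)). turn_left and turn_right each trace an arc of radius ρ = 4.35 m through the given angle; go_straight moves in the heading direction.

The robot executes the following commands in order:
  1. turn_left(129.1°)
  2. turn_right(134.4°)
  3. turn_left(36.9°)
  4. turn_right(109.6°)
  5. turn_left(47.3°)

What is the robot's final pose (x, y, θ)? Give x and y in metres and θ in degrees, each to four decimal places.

(33.0642, -13.0160, 257.8000°)

set_pose: (x, y, θ) = (18.5400, 1.5300, 288.5000°), ρ = 4.35
turn_left(129.1°): centre at ρ to the left, rotate +129.1° → (26.3380, 0.5794, 417.6000° ≡ 57.6000°)
turn_right(134.4°): centre at ρ to the right, rotate −134.4° → (34.2459, -0.7581, -76.8000° ≡ 283.2000°)
turn_left(36.9°): centre at ρ to the left, rotate +36.9° → (35.6907, -3.1019, 320.1000°)
turn_right(109.6°): centre at ρ to the right, rotate −109.6° → (35.1082, -10.1872, 210.5000°)
turn_left(47.3°): centre at ρ to the left, rotate +47.3° → (33.0642, -13.0160, 257.8000°)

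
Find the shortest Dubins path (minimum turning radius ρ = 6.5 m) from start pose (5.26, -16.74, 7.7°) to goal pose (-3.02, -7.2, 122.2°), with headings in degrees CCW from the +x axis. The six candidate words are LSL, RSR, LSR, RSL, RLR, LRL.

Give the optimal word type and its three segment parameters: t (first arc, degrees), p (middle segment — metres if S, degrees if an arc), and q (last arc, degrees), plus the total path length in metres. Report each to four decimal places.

Let ψ = atan2(Δy, Δx) = atan2(9.54, -8.28) = 130.9555° be the start→goal bearing.
Normalize: d = |goal − start| / ρ = 12.632102/6.5 = 1.943400, α = (θ_start − ψ) mod 360° = 236.7445° = 4.131971 rad, β = (θ_goal − ψ) mod 360° = 351.2445° = 6.130373 rad.
Common terms: sin α = -0.836233, cos α = -0.548374, sin β = -0.152219, cos β = 0.988347, cos(α−β) = -0.414693, d² = 3.776805. Work in radians in the unit-radius frame; every candidate has L = ρ·(t + p + q).
LSL: p² = 2 + d² − 2cos(α−β) + 2d(sin α − sin β) = 3.947562; p = √p² = 1.986847; φ = atan2(cos β − cos α, d + sin α − sin β) = 0.884261 rad; t = (φ − α) mod 2π = 3.035476 rad, q = (β − φ) mod 2π = 5.246112 rad → L = 6.5·(3.035476 + 1.986847 + 5.246112) = 6.5·10.268435 = 66.744824 m
RSR: p² = 2 + d² − 2cos(α−β) + 2d(sin β − sin α) = 9.264821; p = √p² = 3.043817; φ = atan2(cos α − cos β, d − sin α + sin β) = -0.529227 rad; t = (α − φ) mod 2π = 4.661198 rad, q = (φ − β) mod 2π = 5.906771 rad → L = 6.5·(4.661198 + 3.043817 + 5.906771) = 6.5·13.611785 = 88.476605 m
LSR: p² = d² − 2 + 2cos(α−β) + 2d(sin α + sin β) = -2.894497 < 0 → infeasible
RSL: p² = d² − 2 + 2cos(α−β) − 2d(sin α + sin β) = 4.789334; p = √p² = 2.188455; φ = atan2(cos α + cos β, d − sin α − sin β) − atan2(2, p) = -0.591480 rad; t = (α − φ) mod 2π = 4.723450 rad, q = (β − φ) mod 2π = 0.438667 rad → L = 6.5·(4.723450 + 2.188455 + 0.438667) = 6.5·7.350572 = 47.778718 m
RLR: c = (6 − d² + 2cos(α−β) + 2d(sin α − sin β))/8 = -0.158103; p = 2π − arccos c = 4.553620 rad; φ = atan2(cos α − cos β, d − sin α + sin β) = -0.529227 rad; t = (α − φ + p/2) mod 2π = 0.654823 rad, q = (α − β − t + p) mod 2π = 1.900396 rad → L = 6.5·(0.654823 + 4.553620 + 1.900396) = 6.5·7.108838 = 46.207450 m
LRL: c = (6 − d² + 2cos(α−β) − 2d(sin α − sin β))/8 = 0.506555; p = 2π − arccos c = 5.243573 rad; φ = atan2(cos β − cos α, d + sin α − sin β) = 0.884261 rad; t = (φ − α + p/2) mod 2π = 5.657262 rad, q = (β − α − t + p) mod 2π = 1.584713 rad → L = 6.5·(5.657262 + 5.243573 + 1.584713) = 6.5·12.485548 = 81.156065 m
Shortest: RLR with L = 46.207450 m ≈ 46.2074 m
Convert RLR to answer units (arcs ×180/π): t = 0.654823·180/π = 37.5186°, p = 4.553620·180/π = 260.9032°, q = 1.900396·180/π = 108.8846°, L = 46.2074 m.

RLR: t = 37.5186°, p = 260.9032°, q = 108.8846°, L = 46.2074 m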